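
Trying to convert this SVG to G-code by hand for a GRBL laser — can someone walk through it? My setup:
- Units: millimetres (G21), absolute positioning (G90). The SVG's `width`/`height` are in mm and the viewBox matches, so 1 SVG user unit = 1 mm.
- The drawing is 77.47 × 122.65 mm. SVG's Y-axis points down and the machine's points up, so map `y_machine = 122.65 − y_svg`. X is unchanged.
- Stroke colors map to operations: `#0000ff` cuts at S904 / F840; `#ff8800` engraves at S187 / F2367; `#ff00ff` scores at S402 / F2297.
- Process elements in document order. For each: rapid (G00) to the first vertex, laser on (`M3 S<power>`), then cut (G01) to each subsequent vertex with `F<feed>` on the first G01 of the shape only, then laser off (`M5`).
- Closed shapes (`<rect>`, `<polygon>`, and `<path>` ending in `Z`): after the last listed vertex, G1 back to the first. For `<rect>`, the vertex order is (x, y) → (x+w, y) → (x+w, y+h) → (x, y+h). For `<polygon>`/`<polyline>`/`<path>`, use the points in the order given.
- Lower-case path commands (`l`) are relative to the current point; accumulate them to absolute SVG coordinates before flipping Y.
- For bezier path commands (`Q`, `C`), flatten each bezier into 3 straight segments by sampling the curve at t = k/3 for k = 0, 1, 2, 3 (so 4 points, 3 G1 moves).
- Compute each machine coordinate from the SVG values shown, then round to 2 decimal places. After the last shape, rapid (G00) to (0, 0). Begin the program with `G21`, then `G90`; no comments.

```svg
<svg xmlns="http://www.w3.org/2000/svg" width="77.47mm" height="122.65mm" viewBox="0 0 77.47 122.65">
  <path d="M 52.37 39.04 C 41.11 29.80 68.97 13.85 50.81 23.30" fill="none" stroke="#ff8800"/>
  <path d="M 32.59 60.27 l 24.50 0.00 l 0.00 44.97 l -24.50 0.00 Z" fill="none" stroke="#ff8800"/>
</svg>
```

G21
G90
G00 X52.37 Y83.61
M3 S187
G01 X51.00 Y93.90 F2367
G01 X56.78 Y101.52
G01 X50.81 Y99.35
M5
G00 X32.59 Y62.38
M3 S187
G01 X57.09 Y62.38 F2367
G01 X57.09 Y17.41
G01 X32.59 Y17.41
G01 X32.59 Y62.38
M5
G00 X0.00 Y0.00

viewBox `0 0 77.47 122.65` with mm width/height → 1 unit = 1 mm. Flip: y_m = 122.65 − y_svg.

**Shape 1** — `<path>` cubic bezier, stroke `#ff8800` → engrave (S187, F2367). Control points (SVG): P0=(52.37,39.04), P1=(41.11,29.80), P2=(68.97,13.85), P3=(50.81,23.30); sampled at t=k/3. Machine vertices: (52.37,83.61) → (51.00,93.90) → (56.78,101.52) → (50.81,99.35). Open path.

**Shape 2** — `<path>` rectangle, stroke `#ff8800` → engrave (S187, F2367). Machine vertices: (32.59,62.38) → (57.09,62.38) → (57.09,17.41) → (32.59,17.41) → (32.59,62.38). Closed: final G1 returns to the first vertex.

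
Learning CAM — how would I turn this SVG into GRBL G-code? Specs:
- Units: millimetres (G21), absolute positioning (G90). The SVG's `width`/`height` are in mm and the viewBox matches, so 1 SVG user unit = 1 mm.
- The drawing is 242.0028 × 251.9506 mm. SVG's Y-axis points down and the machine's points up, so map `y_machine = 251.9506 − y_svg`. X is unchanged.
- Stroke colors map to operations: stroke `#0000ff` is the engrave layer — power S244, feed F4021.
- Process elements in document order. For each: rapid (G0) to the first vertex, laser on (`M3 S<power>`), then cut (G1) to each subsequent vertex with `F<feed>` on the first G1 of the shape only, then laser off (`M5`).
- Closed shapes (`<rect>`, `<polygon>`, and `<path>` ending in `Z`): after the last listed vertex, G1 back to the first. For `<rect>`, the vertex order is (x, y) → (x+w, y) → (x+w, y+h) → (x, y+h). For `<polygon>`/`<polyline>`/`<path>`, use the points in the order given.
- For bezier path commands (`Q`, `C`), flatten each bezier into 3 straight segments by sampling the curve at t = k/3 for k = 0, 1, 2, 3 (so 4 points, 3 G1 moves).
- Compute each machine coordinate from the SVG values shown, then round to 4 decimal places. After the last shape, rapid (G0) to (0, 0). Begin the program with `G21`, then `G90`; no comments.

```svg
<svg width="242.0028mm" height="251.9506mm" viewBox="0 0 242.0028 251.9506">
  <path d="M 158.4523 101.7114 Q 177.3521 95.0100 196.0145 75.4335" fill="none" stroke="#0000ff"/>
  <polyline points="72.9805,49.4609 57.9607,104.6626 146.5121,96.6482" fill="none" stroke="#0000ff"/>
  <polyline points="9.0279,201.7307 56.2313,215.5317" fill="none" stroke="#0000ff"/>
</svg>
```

G21
G90
G0 X158.4523 Y150.2392
M3 S244
G1 X171.0258 Y156.1374 F4021
G1 X183.5465 Y164.8967
G1 X196.0145 Y176.5171
M5
G0 X72.9805 Y202.4897
M3 S244
G1 X57.9607 Y147.2880 F4021
G1 X146.5121 Y155.3024
M5
G0 X9.0279 Y50.2199
M3 S244
G1 X56.2313 Y36.4189 F4021
M5
G0 X0.0000 Y0.0000

Since the viewBox matches the mm dimensions, user units are millimetres directly. The only transform is the Y-flip y_m = 251.9506 − y_svg.

Shape 1 is a quadratic bezier drawn with `<path>`. Its stroke #0000ff means engrave at S244, F4021. After flipping Y the toolpath is (158.4523,150.2392) → (171.0258,156.1374) → (183.5465,164.8967) → (196.0145,176.5171).

Shape 2 is a open polyline drawn with `<polyline>`. Its stroke #0000ff means engrave at S244, F4021. After flipping Y the toolpath is (72.9805,202.4897) → (57.9607,147.2880) → (146.5121,155.3024).

Shape 3 is a line segment drawn with `<polyline>`. Its stroke #0000ff means engrave at S244, F4021. After flipping Y the toolpath is (9.0279,50.2199) → (56.2313,36.4189).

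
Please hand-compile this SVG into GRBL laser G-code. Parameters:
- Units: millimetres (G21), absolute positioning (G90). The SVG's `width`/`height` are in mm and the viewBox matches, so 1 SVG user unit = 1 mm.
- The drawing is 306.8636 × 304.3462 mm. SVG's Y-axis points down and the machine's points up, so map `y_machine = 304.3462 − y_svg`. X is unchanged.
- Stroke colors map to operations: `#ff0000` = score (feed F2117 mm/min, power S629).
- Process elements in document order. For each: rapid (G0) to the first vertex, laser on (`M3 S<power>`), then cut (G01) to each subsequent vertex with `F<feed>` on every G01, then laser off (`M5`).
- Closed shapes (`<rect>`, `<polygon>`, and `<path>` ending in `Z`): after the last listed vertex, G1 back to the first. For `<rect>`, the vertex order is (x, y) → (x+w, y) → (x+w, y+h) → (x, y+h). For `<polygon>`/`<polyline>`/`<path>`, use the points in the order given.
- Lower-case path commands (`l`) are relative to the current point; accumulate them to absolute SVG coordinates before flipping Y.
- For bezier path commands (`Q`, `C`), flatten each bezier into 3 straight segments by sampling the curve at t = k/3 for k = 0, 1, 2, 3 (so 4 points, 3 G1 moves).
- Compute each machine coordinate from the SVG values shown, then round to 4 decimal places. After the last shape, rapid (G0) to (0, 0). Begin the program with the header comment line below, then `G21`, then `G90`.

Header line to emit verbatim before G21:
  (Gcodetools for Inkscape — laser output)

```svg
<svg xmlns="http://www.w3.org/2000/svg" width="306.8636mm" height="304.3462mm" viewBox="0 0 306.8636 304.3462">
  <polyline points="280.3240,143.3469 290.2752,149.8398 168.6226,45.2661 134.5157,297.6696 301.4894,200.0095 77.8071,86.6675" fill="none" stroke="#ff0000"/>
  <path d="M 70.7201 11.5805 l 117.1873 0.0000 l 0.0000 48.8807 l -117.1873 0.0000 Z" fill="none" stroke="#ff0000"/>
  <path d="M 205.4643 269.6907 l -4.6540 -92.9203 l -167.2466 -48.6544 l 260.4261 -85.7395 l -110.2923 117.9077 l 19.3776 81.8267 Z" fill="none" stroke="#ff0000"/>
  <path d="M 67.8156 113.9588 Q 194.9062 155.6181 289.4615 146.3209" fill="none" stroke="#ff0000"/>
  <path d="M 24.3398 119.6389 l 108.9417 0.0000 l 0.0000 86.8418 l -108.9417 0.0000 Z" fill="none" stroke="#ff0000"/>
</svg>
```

Since the viewBox matches the mm dimensions, user units are millimetres directly. The only transform is the Y-flip y_m = 304.3462 − y_svg.

Shape 1 is a open polyline drawn with `<polyline>`. Its stroke #ff0000 means score at S629, F2117. After flipping Y the toolpath is (280.3240,160.9993) → (290.2752,154.5064) → (168.6226,259.0801) → (134.5157,6.6766) → (301.4894,104.3367) → (77.8071,217.6787).

Shape 2 is a rectangle drawn with `<path>`. Its stroke #ff0000 means score at S629, F2117. After flipping Y the toolpath is (70.7201,292.7657) → (187.9074,292.7657) → (187.9074,243.8850) → (70.7201,243.8850) → (70.7201,292.7657), returning to the start.

Shape 3 is a closed polygon drawn with `<path>`. Its stroke #ff0000 means score at S629, F2117. After flipping Y the toolpath is (205.4643,34.6555) → (200.8103,127.5758) → (33.5637,176.2302) → (293.9898,261.9697) → (183.6975,144.0620) → (203.0751,62.2353) → (205.4643,34.6555), returning to the start.

Shape 4 is a quadratic bezier drawn with `<path>`. Its stroke #ff0000 means score at S629, F2117. After flipping Y the toolpath is (67.8156,190.3874) → (148.9276,168.2764) → (222.8096,157.4890) → (289.4615,158.0253).

Shape 5 is a rectangle drawn with `<path>`. Its stroke #ff0000 means score at S629, F2117. After flipping Y the toolpath is (24.3398,184.7073) → (133.2815,184.7073) → (133.2815,97.8655) → (24.3398,97.8655) → (24.3398,184.7073), returning to the start.

(Gcodetools for Inkscape — laser output)
G21
G90
G0 X280.3240 Y160.9993
M3 S629
G01 X290.2752 Y154.5064 F2117
G01 X168.6226 Y259.0801 F2117
G01 X134.5157 Y6.6766 F2117
G01 X301.4894 Y104.3367 F2117
G01 X77.8071 Y217.6787 F2117
M5
G0 X70.7201 Y292.7657
M3 S629
G01 X187.9074 Y292.7657 F2117
G01 X187.9074 Y243.8850 F2117
G01 X70.7201 Y243.8850 F2117
G01 X70.7201 Y292.7657 F2117
M5
G0 X205.4643 Y34.6555
M3 S629
G01 X200.8103 Y127.5758 F2117
G01 X33.5637 Y176.2302 F2117
G01 X293.9898 Y261.9697 F2117
G01 X183.6975 Y144.0620 F2117
G01 X203.0751 Y62.2353 F2117
G01 X205.4643 Y34.6555 F2117
M5
G0 X67.8156 Y190.3874
M3 S629
G01 X148.9276 Y168.2764 F2117
G01 X222.8096 Y157.4890 F2117
G01 X289.4615 Y158.0253 F2117
M5
G0 X24.3398 Y184.7073
M3 S629
G01 X133.2815 Y184.7073 F2117
G01 X133.2815 Y97.8655 F2117
G01 X24.3398 Y97.8655 F2117
G01 X24.3398 Y184.7073 F2117
M5
G0 X0.0000 Y0.0000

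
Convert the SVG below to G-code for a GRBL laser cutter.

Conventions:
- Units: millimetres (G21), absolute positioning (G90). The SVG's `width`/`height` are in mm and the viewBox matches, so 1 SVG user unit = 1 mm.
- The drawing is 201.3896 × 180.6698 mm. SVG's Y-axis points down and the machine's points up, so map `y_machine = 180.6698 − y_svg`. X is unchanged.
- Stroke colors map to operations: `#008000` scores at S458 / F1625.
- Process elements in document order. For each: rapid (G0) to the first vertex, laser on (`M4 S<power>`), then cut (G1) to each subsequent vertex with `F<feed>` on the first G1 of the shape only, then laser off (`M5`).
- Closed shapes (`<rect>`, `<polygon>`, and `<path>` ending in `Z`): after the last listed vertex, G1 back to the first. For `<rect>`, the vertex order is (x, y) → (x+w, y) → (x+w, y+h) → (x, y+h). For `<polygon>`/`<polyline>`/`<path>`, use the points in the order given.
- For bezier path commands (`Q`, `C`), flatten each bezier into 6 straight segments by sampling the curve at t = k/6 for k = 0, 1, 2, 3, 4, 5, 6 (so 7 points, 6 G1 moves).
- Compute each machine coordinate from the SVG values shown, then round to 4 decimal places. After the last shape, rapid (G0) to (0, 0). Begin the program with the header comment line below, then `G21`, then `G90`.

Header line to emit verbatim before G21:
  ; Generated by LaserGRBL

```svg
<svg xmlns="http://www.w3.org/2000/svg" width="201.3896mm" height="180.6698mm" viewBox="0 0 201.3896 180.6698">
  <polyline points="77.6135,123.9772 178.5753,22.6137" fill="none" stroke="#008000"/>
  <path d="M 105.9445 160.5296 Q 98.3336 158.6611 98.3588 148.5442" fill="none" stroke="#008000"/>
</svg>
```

1 u = 1 mm; y_m = 180.6698 − y.

[1] `<polyline>` line segment, #008000→score S458 F1625: (77.6135,56.6926) → (178.5753,158.0561)

[2] `<path>` quadratic bezier, #008000→score S458 F1625: (105.9445,20.1402) → (103.6196,20.9922) → (101.7190,22.3024) → (100.2426,24.0708) → (99.1905,26.2975) → (98.5625,28.9824) → (98.3588,32.1256)

; Generated by LaserGRBL
G21
G90
G0 X77.6135 Y56.6926
M4 S458
G1 X178.5753 Y158.0561 F1625
M5
G0 X105.9445 Y20.1402
M4 S458
G1 X103.6196 Y20.9922 F1625
G1 X101.7190 Y22.3024
G1 X100.2426 Y24.0708
G1 X99.1905 Y26.2975
G1 X98.5625 Y28.9824
G1 X98.3588 Y32.1256
M5
G0 X0.0000 Y0.0000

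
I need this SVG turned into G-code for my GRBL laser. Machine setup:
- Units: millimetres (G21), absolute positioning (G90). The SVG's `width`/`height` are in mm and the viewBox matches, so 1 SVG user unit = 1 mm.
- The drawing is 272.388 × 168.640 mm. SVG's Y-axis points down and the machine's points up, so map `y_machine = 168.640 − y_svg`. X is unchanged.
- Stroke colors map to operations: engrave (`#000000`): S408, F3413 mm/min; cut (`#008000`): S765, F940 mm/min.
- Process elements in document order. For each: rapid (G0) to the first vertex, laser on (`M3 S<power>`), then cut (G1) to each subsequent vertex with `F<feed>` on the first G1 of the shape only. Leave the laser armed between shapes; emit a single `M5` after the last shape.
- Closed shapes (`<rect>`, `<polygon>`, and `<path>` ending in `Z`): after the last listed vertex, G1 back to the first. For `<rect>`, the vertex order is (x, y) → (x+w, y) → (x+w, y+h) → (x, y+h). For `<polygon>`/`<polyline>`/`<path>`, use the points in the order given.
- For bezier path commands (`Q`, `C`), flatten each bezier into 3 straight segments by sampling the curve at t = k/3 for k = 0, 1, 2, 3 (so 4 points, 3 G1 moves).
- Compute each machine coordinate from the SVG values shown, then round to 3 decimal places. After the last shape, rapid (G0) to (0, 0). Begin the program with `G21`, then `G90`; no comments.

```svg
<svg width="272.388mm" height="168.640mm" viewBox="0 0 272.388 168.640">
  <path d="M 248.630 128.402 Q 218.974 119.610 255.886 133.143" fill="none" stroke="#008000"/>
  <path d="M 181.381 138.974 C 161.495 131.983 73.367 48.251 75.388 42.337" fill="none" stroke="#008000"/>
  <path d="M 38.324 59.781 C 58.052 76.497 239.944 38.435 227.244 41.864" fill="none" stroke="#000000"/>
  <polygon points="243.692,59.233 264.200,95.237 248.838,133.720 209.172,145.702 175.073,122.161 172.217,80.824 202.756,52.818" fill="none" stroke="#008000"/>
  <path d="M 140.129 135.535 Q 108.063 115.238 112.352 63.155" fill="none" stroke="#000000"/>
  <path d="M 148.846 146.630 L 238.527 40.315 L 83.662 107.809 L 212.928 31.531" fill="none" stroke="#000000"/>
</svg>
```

viewBox `0 0 272.388 168.640` with mm width/height → 1 unit = 1 mm. Flip: y_m = 168.640 − y_svg.

**Shape 1** — `<path>` quadratic bezier, stroke `#008000` → cut (S765, F940). Control points (SVG): P0=(248.630,128.402), P1=(218.974,119.610), P2=(255.886,133.143); sampled at t=k/3. Machine vertices: (248.630,40.238) → (236.256,43.619) → (238.674,42.038) → (255.886,35.497). Open path.

**Shape 2** — `<path>` cubic bezier, stroke `#008000` → cut (S765, F940). Control points (SVG): P0=(181.381,138.974), P1=(161.495,131.983), P2=(73.367,48.251), P3=(75.388,42.337); sampled at t=k/3. Machine vertices: (181.381,29.666) → (144.614,56.513) → (97.550,100.174) → (75.388,126.303). Open path.

**Shape 3** — `<path>` cubic bezier, stroke `#000000` → engrave (S408, F3413). Control points (SVG): P0=(38.324,59.781), P1=(58.052,76.497), P2=(239.944,38.435), P3=(227.244,41.864); sampled at t=k/3. Machine vertices: (38.324,108.859) → (98.893,106.837) → (188.293,119.940) → (227.244,126.776). Open path.

**Shape 4** — `<polygon>` regular polygon, stroke `#008000` → cut (S765, F940). Machine vertices: (243.692,109.407) → (264.200,73.403) → (248.838,34.920) → (209.172,22.938) → (175.073,46.479) → (172.217,87.816) → (202.756,115.822) → (243.692,109.407). Closed: final G1 returns to the first vertex.

**Shape 5** — `<path>` quadratic bezier, stroke `#000000` → engrave (S408, F3413). Control points (SVG): P0=(140.129,135.535), P1=(108.063,115.238), P2=(112.352,63.155); sampled at t=k/3. Machine vertices: (140.129,33.105) → (122.791,50.168) → (113.532,74.295) → (112.352,105.485). Open path.

**Shape 6** — `<path>` open polyline, stroke `#000000` → engrave (S408, F3413). Machine vertices: (148.846,22.010) → (238.527,128.325) → (83.662,60.831) → (212.928,137.109). Open path.

G21
G90
G0 X248.630 Y40.238
M3 S765
G1 X236.256 Y43.619 F940
G1 X238.674 Y42.038
G1 X255.886 Y35.497
G0 X181.381 Y29.666
M3 S765
G1 X144.614 Y56.513 F940
G1 X97.550 Y100.174
G1 X75.388 Y126.303
G0 X38.324 Y108.859
M3 S408
G1 X98.893 Y106.837 F3413
G1 X188.293 Y119.940
G1 X227.244 Y126.776
G0 X243.692 Y109.407
M3 S765
G1 X264.200 Y73.403 F940
G1 X248.838 Y34.920
G1 X209.172 Y22.938
G1 X175.073 Y46.479
G1 X172.217 Y87.816
G1 X202.756 Y115.822
G1 X243.692 Y109.407
G0 X140.129 Y33.105
M3 S408
G1 X122.791 Y50.168 F3413
G1 X113.532 Y74.295
G1 X112.352 Y105.485
G0 X148.846 Y22.010
M3 S408
G1 X238.527 Y128.325 F3413
G1 X83.662 Y60.831
G1 X212.928 Y137.109
M5
G0 X0.000 Y0.000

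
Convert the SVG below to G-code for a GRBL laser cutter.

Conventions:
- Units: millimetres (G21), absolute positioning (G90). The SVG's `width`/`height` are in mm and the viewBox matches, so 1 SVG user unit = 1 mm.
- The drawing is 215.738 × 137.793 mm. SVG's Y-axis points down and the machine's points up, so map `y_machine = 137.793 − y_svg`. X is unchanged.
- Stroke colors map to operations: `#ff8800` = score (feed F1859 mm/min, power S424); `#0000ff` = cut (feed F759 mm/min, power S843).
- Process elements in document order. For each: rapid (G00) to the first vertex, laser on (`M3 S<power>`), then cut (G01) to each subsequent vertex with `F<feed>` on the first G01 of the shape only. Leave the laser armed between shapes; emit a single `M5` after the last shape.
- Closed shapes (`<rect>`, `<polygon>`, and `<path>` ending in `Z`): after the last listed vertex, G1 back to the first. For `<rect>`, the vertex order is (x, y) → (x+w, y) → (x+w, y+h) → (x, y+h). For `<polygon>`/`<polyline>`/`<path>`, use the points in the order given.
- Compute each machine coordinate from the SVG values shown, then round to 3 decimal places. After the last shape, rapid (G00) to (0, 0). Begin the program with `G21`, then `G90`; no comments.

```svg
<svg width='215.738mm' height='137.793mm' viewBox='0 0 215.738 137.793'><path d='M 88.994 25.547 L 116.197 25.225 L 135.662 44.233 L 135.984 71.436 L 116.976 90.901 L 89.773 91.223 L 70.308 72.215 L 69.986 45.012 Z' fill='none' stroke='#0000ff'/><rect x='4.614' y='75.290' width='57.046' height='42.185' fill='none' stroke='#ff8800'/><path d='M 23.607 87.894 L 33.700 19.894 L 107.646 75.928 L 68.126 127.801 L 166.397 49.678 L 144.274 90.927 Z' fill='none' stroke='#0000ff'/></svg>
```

viewBox `0 0 215.738 137.793` with mm width/height → 1 unit = 1 mm. Flip: y_m = 137.793 − y_svg.

**Shape 1** — `<path>` regular polygon, stroke `#0000ff` → cut (S843, F759). Machine vertices: (88.994,112.246) → (116.197,112.568) → (135.662,93.560) → (135.984,66.357) → (116.976,46.892) → (89.773,46.570) → (70.308,65.578) → (69.986,92.781) → (88.994,112.246). Closed: final G1 returns to the first vertex.

**Shape 2** — `<rect>` rectangle, stroke `#ff8800` → score (S424, F1859). Machine vertices: (4.614,62.503) → (61.660,62.503) → (61.660,20.318) → (4.614,20.318) → (4.614,62.503). Closed: final G1 returns to the first vertex.

**Shape 3** — `<path>` closed polygon, stroke `#0000ff` → cut (S843, F759). Machine vertices: (23.607,49.899) → (33.700,117.899) → (107.646,61.865) → (68.126,9.992) → (166.397,88.115) → (144.274,46.866) → (23.607,49.899). Closed: final G1 returns to the first vertex.

G21
G90
G00 X88.994 Y112.246
M3 S843
G01 X116.197 Y112.568 F759
G01 X135.662 Y93.560
G01 X135.984 Y66.357
G01 X116.976 Y46.892
G01 X89.773 Y46.570
G01 X70.308 Y65.578
G01 X69.986 Y92.781
G01 X88.994 Y112.246
G00 X4.614 Y62.503
M3 S424
G01 X61.660 Y62.503 F1859
G01 X61.660 Y20.318
G01 X4.614 Y20.318
G01 X4.614 Y62.503
G00 X23.607 Y49.899
M3 S843
G01 X33.700 Y117.899 F759
G01 X107.646 Y61.865
G01 X68.126 Y9.992
G01 X166.397 Y88.115
G01 X144.274 Y46.866
G01 X23.607 Y49.899
M5
G00 X0.000 Y0.000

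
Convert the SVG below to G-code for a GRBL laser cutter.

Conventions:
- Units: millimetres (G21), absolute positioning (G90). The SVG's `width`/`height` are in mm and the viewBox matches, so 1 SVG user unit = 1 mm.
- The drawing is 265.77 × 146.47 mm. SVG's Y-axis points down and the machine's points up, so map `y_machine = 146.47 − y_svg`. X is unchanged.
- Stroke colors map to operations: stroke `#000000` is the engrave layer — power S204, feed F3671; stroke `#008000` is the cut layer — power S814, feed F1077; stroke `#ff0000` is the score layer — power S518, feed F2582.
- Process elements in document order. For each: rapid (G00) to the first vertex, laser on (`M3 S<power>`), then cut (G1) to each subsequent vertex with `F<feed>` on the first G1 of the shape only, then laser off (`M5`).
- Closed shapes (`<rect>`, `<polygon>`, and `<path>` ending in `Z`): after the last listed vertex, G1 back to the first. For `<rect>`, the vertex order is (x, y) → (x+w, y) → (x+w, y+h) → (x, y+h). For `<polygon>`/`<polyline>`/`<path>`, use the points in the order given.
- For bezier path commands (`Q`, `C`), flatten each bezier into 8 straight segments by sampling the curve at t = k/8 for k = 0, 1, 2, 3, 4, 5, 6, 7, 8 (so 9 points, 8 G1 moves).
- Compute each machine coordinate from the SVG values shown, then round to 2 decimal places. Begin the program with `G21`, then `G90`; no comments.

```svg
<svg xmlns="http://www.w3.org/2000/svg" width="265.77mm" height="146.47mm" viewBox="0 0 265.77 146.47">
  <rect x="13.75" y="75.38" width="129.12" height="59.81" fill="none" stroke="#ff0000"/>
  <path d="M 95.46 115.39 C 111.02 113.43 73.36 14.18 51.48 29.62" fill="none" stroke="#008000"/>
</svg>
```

1 u = 1 mm; y_m = 146.47 − y.

[1] `<rect>` rectangle, #ff0000→score S518 F2582: (13.75,71.09) → (142.87,71.09) → (142.87,11.28) → (13.75,11.28) → (13.75,71.09) (closed)

[2] `<path>` cubic bezier, #008000→cut S814 F1077: (95.46,31.08) → (98.94,35.96) → (98.23,47.48) → (94.15,63.15) → (87.51,80.49) → (79.11,97.01) → (69.77,110.24) → (60.29,117.68) → (51.48,116.85)

G21
G90
G00 X13.75 Y71.09
M3 S518
G1 X142.87 Y71.09 F2582
G1 X142.87 Y11.28
G1 X13.75 Y11.28
G1 X13.75 Y71.09
M5
G00 X95.46 Y31.08
M3 S814
G1 X98.94 Y35.96 F1077
G1 X98.23 Y47.48
G1 X94.15 Y63.15
G1 X87.51 Y80.49
G1 X79.11 Y97.01
G1 X69.77 Y110.24
G1 X60.29 Y117.68
G1 X51.48 Y116.85
M5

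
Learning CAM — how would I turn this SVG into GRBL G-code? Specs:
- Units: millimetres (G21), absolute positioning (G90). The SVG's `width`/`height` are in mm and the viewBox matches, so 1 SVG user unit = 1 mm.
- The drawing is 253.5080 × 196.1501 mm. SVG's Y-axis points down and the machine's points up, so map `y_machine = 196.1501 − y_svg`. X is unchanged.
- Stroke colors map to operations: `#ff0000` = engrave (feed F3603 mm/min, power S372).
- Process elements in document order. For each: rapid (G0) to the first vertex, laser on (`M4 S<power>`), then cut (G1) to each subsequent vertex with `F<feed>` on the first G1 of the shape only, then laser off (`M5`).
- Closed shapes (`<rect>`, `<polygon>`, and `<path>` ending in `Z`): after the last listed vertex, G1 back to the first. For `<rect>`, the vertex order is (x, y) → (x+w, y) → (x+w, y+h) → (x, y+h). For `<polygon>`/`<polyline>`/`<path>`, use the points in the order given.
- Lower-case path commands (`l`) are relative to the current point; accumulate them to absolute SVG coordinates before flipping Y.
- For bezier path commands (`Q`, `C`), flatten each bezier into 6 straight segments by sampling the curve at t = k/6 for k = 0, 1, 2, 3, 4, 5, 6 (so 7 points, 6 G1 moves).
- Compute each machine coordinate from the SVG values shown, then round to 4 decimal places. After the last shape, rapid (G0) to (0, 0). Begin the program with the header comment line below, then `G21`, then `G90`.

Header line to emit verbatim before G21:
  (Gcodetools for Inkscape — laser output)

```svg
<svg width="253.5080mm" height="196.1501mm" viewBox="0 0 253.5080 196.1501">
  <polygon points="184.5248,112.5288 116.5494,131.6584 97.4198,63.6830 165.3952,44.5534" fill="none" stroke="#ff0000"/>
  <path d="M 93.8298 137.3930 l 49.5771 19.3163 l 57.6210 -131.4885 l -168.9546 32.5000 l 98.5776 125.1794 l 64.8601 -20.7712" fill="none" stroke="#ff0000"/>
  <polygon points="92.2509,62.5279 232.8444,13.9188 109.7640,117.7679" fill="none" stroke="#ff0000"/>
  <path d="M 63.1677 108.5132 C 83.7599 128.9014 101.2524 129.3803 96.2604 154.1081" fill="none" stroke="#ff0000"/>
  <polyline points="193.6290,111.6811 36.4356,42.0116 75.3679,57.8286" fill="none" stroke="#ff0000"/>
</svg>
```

(Gcodetools for Inkscape — laser output)
G21
G90
G0 X184.5248 Y83.6213
M4 S372
G1 X116.5494 Y64.4917 F3603
G1 X97.4198 Y132.4671
G1 X165.3952 Y151.5967
G1 X184.5248 Y83.6213
M5
G0 X93.8298 Y58.7571
M4 S372
G1 X143.4069 Y39.4408 F3603
G1 X201.0279 Y170.9293
G1 X32.0733 Y138.4293
G1 X130.6509 Y13.2499
G1 X195.5110 Y34.0211
M5
G0 X92.2509 Y133.6222
M4 S372
G1 X232.8444 Y182.2313 F3603
G1 X109.7640 Y78.3822
G1 X92.2509 Y133.6222
M5
G0 X63.1677 Y87.6369
M4 S372
G1 X73.1157 Y78.8975 F3603
G1 X82.0087 Y72.2496
G1 X89.3081 Y66.4668
G1 X94.4755 Y60.3223
G1 X96.9724 Y52.5896
G1 X96.2604 Y42.0420
M5
G0 X193.6290 Y84.4690
M4 S372
G1 X36.4356 Y154.1385 F3603
G1 X75.3679 Y138.3215
M5
G0 X0.0000 Y0.0000

Since the viewBox matches the mm dimensions, user units are millimetres directly. The only transform is the Y-flip y_m = 196.1501 − y_svg.

Shape 1 is a regular polygon drawn with `<polygon>`. Its stroke #ff0000 means engrave at S372, F3603. After flipping Y the toolpath is (184.5248,83.6213) → (116.5494,64.4917) → (97.4198,132.4671) → (165.3952,151.5967) → (184.5248,83.6213), returning to the start.

Shape 2 is a open polyline drawn with `<path>`. Its stroke #ff0000 means engrave at S372, F3603. After flipping Y the toolpath is (93.8298,58.7571) → (143.4069,39.4408) → (201.0279,170.9293) → (32.0733,138.4293) → (130.6509,13.2499) → (195.5110,34.0211).

Shape 3 is a closed polygon drawn with `<polygon>`. Its stroke #ff0000 means engrave at S372, F3603. After flipping Y the toolpath is (92.2509,133.6222) → (232.8444,182.2313) → (109.7640,78.3822) → (92.2509,133.6222), returning to the start.

Shape 4 is a cubic bezier drawn with `<path>`. Its stroke #ff0000 means engrave at S372, F3603. After flipping Y the toolpath is (63.1677,87.6369) → (73.1157,78.8975) → (82.0087,72.2496) → (89.3081,66.4668) → (94.4755,60.3223) → (96.9724,52.5896) → (96.2604,42.0420).

Shape 5 is a open polyline drawn with `<polyline>`. Its stroke #ff0000 means engrave at S372, F3603. After flipping Y the toolpath is (193.6290,84.4690) → (36.4356,154.1385) → (75.3679,138.3215).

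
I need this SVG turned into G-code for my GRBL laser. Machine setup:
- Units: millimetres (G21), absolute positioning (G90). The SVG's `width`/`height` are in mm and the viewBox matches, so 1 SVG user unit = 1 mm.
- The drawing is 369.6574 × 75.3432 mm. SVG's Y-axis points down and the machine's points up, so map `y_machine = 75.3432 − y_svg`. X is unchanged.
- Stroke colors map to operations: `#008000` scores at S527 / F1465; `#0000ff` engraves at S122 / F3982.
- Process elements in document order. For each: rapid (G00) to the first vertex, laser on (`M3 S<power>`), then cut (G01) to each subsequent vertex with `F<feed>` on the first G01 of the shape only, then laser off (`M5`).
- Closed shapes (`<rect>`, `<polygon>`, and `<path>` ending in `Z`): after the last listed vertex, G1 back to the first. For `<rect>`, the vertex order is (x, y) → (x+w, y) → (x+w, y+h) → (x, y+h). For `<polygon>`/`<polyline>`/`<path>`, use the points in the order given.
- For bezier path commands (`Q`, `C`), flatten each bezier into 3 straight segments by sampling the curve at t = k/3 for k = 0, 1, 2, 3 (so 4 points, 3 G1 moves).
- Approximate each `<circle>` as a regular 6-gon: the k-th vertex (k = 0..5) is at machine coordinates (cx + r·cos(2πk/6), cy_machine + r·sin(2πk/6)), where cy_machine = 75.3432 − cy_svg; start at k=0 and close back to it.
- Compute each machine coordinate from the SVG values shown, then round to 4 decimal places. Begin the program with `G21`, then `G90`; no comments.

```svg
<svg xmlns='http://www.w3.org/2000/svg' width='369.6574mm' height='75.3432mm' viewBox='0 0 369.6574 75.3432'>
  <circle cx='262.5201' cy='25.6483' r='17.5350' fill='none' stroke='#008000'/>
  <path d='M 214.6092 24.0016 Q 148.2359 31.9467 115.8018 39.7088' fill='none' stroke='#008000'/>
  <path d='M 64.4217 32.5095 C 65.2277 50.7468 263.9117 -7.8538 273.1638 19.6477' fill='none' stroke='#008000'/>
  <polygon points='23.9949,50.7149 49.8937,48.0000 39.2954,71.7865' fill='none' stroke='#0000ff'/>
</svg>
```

1 u = 1 mm; y_m = 75.3432 − y.

[1] `<circle>` circle, #008000→score S527 F1465: (280.0551,49.6949) → (271.2876,64.8807) → (253.7526,64.8807) → (244.9851,49.6949) → (253.7526,34.5091) → (271.2876,34.5091) → (280.0551,49.6949) (closed)

[2] `<path>` quadratic bezier, #008000→score S527 F1465: (214.6092,51.3416) → (174.1314,46.0652) → (141.1956,40.8295) → (115.8018,35.6344)

[3] `<path>` cubic bezier, #008000→score S527 F1465: (64.4217,42.8337) → (116.8422,44.1742) → (215.1125,60.5311) → (273.1638,55.6955)

[4] `<polygon>` regular polygon, #0000ff→engrave S122 F3982: (23.9949,24.6283) → (49.8937,27.3432) → (39.2954,3.5567) → (23.9949,24.6283) (closed)

G21
G90
G00 X280.0551 Y49.6949
M3 S527
G01 X271.2876 Y64.8807 F1465
G01 X253.7526 Y64.8807
G01 X244.9851 Y49.6949
G01 X253.7526 Y34.5091
G01 X271.2876 Y34.5091
G01 X280.0551 Y49.6949
M5
G00 X214.6092 Y51.3416
M3 S527
G01 X174.1314 Y46.0652 F1465
G01 X141.1956 Y40.8295
G01 X115.8018 Y35.6344
M5
G00 X64.4217 Y42.8337
M3 S527
G01 X116.8422 Y44.1742 F1465
G01 X215.1125 Y60.5311
G01 X273.1638 Y55.6955
M5
G00 X23.9949 Y24.6283
M3 S122
G01 X49.8937 Y27.3432 F3982
G01 X39.2954 Y3.5567
G01 X23.9949 Y24.6283
M5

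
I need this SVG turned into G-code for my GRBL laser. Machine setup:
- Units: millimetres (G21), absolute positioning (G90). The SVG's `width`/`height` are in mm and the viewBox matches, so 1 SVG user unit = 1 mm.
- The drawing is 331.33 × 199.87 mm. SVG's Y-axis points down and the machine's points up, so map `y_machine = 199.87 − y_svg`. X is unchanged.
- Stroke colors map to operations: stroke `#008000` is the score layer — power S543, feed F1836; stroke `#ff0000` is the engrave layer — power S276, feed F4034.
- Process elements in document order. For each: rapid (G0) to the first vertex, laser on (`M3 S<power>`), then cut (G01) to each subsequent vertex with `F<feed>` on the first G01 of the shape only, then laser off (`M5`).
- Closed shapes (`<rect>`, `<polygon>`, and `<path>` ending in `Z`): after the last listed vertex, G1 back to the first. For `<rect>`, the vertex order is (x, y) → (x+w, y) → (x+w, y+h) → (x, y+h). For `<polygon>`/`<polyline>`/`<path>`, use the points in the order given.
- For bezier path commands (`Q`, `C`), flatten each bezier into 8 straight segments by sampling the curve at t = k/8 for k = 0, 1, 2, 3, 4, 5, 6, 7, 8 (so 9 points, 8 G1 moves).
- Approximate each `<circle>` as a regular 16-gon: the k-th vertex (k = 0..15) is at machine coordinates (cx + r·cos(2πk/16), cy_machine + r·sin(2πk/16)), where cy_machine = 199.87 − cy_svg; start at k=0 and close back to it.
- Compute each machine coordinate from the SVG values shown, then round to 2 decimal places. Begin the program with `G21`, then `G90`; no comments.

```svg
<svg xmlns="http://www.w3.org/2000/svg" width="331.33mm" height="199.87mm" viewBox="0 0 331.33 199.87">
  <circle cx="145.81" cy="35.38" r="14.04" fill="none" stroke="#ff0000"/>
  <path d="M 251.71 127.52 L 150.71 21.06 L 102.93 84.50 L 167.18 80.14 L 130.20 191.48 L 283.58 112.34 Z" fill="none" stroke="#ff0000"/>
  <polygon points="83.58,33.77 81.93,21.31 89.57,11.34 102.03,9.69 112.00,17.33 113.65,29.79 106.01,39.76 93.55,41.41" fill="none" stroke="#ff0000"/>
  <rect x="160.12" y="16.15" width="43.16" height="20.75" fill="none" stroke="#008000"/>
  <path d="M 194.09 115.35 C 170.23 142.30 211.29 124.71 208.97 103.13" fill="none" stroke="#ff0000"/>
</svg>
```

Since the viewBox matches the mm dimensions, user units are millimetres directly. The only transform is the Y-flip y_m = 199.87 − y_svg.

Shape 1 is a circle drawn with `<circle>`. Its stroke #ff0000 means engrave at S276, F4034. After flipping Y the toolpath is (159.85,164.49) → (158.78,169.86) → (155.74,174.42) → (151.18,177.46) → (145.81,178.53) → (140.44,177.46) → (135.88,174.42) → (132.84,169.86) → (131.77,164.49) → (132.84,159.12) → (135.88,154.56) → (140.44,151.52) → (145.81,150.45) → (151.18,151.52) → (155.74,154.56) → (158.78,159.12) → (159.85,164.49), returning to the start.

Shape 2 is a closed polygon drawn with `<path>`. Its stroke #ff0000 means engrave at S276, F4034. After flipping Y the toolpath is (251.71,72.35) → (150.71,178.81) → (102.93,115.37) → (167.18,119.73) → (130.20,8.39) → (283.58,87.53) → (251.71,72.35), returning to the start.

Shape 3 is a regular polygon drawn with `<polygon>`. Its stroke #ff0000 means engrave at S276, F4034. After flipping Y the toolpath is (83.58,166.10) → (81.93,178.56) → (89.57,188.53) → (102.03,190.18) → (112.00,182.54) → (113.65,170.08) → (106.01,160.11) → (93.55,158.46) → (83.58,166.10), returning to the start.

Shape 4 is a rectangle drawn with `<rect>`. Its stroke #008000 means score at S543, F1836. After flipping Y the toolpath is (160.12,183.72) → (203.28,183.72) → (203.28,162.97) → (160.12,162.97) → (160.12,183.72), returning to the start.

Shape 5 is a cubic bezier drawn with `<path>`. Its stroke #ff0000 means engrave at S276, F4034. After flipping Y the toolpath is (194.09,84.52) → (187.97,76.42) → (186.68,72.03) → (188.92,70.85) → (193.45,72.43) → (198.99,76.28) → (204.27,81.94) → (208.02,88.91) → (208.97,96.74).

G21
G90
G0 X159.85 Y164.49
M3 S276
G01 X158.78 Y169.86 F4034
G01 X155.74 Y174.42
G01 X151.18 Y177.46
G01 X145.81 Y178.53
G01 X140.44 Y177.46
G01 X135.88 Y174.42
G01 X132.84 Y169.86
G01 X131.77 Y164.49
G01 X132.84 Y159.12
G01 X135.88 Y154.56
G01 X140.44 Y151.52
G01 X145.81 Y150.45
G01 X151.18 Y151.52
G01 X155.74 Y154.56
G01 X158.78 Y159.12
G01 X159.85 Y164.49
M5
G0 X251.71 Y72.35
M3 S276
G01 X150.71 Y178.81 F4034
G01 X102.93 Y115.37
G01 X167.18 Y119.73
G01 X130.20 Y8.39
G01 X283.58 Y87.53
G01 X251.71 Y72.35
M5
G0 X83.58 Y166.10
M3 S276
G01 X81.93 Y178.56 F4034
G01 X89.57 Y188.53
G01 X102.03 Y190.18
G01 X112.00 Y182.54
G01 X113.65 Y170.08
G01 X106.01 Y160.11
G01 X93.55 Y158.46
G01 X83.58 Y166.10
M5
G0 X160.12 Y183.72
M3 S543
G01 X203.28 Y183.72 F1836
G01 X203.28 Y162.97
G01 X160.12 Y162.97
G01 X160.12 Y183.72
M5
G0 X194.09 Y84.52
M3 S276
G01 X187.97 Y76.42 F4034
G01 X186.68 Y72.03
G01 X188.92 Y70.85
G01 X193.45 Y72.43
G01 X198.99 Y76.28
G01 X204.27 Y81.94
G01 X208.02 Y88.91
G01 X208.97 Y96.74
M5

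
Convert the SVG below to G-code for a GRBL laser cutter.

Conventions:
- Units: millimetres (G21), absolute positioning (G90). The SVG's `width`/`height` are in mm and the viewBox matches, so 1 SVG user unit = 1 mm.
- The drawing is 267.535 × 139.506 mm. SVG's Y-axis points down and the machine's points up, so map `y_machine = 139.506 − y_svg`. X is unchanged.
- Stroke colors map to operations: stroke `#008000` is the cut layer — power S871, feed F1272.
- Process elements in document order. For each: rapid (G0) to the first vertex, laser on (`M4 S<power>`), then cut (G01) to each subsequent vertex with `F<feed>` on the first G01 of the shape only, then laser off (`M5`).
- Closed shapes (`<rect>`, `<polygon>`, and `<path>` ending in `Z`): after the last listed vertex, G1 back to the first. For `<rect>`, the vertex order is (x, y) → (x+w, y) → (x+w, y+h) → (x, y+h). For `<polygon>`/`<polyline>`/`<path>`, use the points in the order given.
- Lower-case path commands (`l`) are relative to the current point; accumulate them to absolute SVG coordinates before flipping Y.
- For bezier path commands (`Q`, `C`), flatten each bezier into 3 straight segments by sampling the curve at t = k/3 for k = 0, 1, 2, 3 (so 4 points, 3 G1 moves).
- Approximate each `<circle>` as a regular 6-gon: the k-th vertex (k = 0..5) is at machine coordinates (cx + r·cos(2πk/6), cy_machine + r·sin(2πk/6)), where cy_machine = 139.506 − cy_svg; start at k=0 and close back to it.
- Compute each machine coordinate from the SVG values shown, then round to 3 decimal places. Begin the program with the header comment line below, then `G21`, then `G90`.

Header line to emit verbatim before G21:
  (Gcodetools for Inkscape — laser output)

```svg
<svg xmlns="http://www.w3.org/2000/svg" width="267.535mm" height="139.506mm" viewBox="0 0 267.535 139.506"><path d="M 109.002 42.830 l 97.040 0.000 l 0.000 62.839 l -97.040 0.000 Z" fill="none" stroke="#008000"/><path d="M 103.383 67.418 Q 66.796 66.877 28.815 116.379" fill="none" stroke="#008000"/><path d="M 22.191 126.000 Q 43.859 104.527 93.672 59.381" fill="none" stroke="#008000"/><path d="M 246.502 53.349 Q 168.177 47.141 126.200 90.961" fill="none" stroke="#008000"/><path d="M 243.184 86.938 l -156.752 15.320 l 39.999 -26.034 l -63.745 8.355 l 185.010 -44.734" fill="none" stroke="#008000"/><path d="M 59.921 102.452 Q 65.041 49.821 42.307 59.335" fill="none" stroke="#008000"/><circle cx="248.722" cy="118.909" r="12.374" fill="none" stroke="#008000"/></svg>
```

viewBox `0 0 267.535 139.506` with mm width/height → 1 unit = 1 mm. Flip: y_m = 139.506 − y_svg.

**Shape 1** — `<path>` rectangle, stroke `#008000` → cut (S871, F1272). Machine vertices: (109.002,96.676) → (206.042,96.676) → (206.042,33.837) → (109.002,33.837) → (109.002,96.676). Closed: final G1 returns to the first vertex.

**Shape 2** — `<path>` quadratic bezier, stroke `#008000` → cut (S871, F1272). Control points (SVG): P0=(103.383,67.418), P1=(66.796,66.877), P2=(28.815,116.379); sampled at t=k/3. Machine vertices: (103.383,72.088) → (78.837,66.888) → (53.981,50.568) → (28.815,23.127). Open path.

**Shape 3** — `<path>` quadratic bezier, stroke `#008000` → cut (S871, F1272). Control points (SVG): P0=(22.191,126.000), P1=(43.859,104.527), P2=(93.672,59.381); sampled at t=k/3. Machine vertices: (22.191,13.506) → (39.764,30.452) → (63.591,52.658) → (93.672,80.125). Open path.

**Shape 4** — `<path>` quadratic bezier, stroke `#008000` → cut (S871, F1272). Control points (SVG): P0=(246.502,53.349), P1=(168.177,47.141), P2=(126.200,90.961); sampled at t=k/3. Machine vertices: (246.502,86.157) → (198.324,84.737) → (158.223,72.200) → (126.200,48.545). Open path.

**Shape 5** — `<path>` open polyline, stroke `#008000` → cut (S871, F1272). Machine vertices: (243.184,52.568) → (86.432,37.248) → (126.431,63.282) → (62.686,54.927) → (247.696,99.661). Open path.

**Shape 6** — `<path>` quadratic bezier, stroke `#008000` → cut (S871, F1272). Control points (SVG): P0=(59.921,102.452), P1=(65.041,49.821), P2=(42.307,59.335); sampled at t=k/3. Machine vertices: (59.921,37.054) → (60.239,65.236) → (54.368,79.609) → (42.307,80.171). Open path.

**Shape 7** — `<circle>` circle, stroke `#008000` → cut (S871, F1272). Machine vertices: (261.096,20.597) → (254.909,31.313) → (242.535,31.313) → (236.348,20.597) → (242.535,9.881) → (254.909,9.881) → (261.096,20.597). Closed: final G1 returns to the first vertex.

(Gcodetools for Inkscape — laser output)
G21
G90
G0 X109.002 Y96.676
M4 S871
G01 X206.042 Y96.676 F1272
G01 X206.042 Y33.837
G01 X109.002 Y33.837
G01 X109.002 Y96.676
M5
G0 X103.383 Y72.088
M4 S871
G01 X78.837 Y66.888 F1272
G01 X53.981 Y50.568
G01 X28.815 Y23.127
M5
G0 X22.191 Y13.506
M4 S871
G01 X39.764 Y30.452 F1272
G01 X63.591 Y52.658
G01 X93.672 Y80.125
M5
G0 X246.502 Y86.157
M4 S871
G01 X198.324 Y84.737 F1272
G01 X158.223 Y72.200
G01 X126.200 Y48.545
M5
G0 X243.184 Y52.568
M4 S871
G01 X86.432 Y37.248 F1272
G01 X126.431 Y63.282
G01 X62.686 Y54.927
G01 X247.696 Y99.661
M5
G0 X59.921 Y37.054
M4 S871
G01 X60.239 Y65.236 F1272
G01 X54.368 Y79.609
G01 X42.307 Y80.171
M5
G0 X261.096 Y20.597
M4 S871
G01 X254.909 Y31.313 F1272
G01 X242.535 Y31.313
G01 X236.348 Y20.597
G01 X242.535 Y9.881
G01 X254.909 Y9.881
G01 X261.096 Y20.597
M5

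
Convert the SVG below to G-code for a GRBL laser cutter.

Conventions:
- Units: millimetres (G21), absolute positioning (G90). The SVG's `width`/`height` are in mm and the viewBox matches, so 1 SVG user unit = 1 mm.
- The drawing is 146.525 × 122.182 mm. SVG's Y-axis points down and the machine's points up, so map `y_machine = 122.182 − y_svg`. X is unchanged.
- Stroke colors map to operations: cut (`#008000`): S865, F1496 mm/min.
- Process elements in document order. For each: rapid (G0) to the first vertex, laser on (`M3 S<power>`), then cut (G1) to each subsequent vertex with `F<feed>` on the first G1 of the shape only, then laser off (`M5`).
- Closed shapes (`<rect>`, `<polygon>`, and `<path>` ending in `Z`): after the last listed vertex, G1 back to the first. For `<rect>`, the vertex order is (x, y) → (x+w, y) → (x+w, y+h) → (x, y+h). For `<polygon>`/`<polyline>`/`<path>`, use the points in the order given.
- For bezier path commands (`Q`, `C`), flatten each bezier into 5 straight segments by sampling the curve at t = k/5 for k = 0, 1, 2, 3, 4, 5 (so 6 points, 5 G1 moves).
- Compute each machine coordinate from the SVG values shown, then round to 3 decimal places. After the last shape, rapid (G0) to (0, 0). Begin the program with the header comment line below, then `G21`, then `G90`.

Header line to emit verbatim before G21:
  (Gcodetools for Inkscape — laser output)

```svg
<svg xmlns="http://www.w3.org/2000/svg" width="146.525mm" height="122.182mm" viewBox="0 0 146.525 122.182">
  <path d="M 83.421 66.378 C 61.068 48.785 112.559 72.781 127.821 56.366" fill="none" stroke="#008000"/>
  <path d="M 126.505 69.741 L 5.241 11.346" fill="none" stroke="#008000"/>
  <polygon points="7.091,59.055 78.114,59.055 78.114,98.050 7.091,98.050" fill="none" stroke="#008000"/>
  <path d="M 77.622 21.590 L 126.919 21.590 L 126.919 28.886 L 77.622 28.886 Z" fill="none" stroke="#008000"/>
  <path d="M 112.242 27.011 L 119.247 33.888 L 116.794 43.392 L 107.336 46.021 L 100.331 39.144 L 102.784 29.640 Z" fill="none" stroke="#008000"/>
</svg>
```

viewBox `0 0 146.525 122.182` with mm width/height → 1 unit = 1 mm. Flip: y_m = 122.182 − y_svg.

**Shape 1** — `<path>` cubic bezier, stroke `#008000` → cut (S865, F1496). Control points (SVG): P0=(83.421,66.378), P1=(61.068,48.785), P2=(112.559,72.781), P3=(127.821,56.366); sampled at t=k/5. Machine vertices: (83.421,55.804) → (77.990,62.025) → (84.998,62.201) → (99.161,60.267) → (115.197,60.160) → (127.821,65.816). Open path.

**Shape 2** — `<path>` line segment, stroke `#008000` → cut (S865, F1496). Machine vertices: (126.505,52.441) → (5.241,110.836). Open path.

**Shape 3** — `<polygon>` rectangle, stroke `#008000` → cut (S865, F1496). Machine vertices: (7.091,63.127) → (78.114,63.127) → (78.114,24.132) → (7.091,24.132) → (7.091,63.127). Closed: final G1 returns to the first vertex.

**Shape 4** — `<path>` rectangle, stroke `#008000` → cut (S865, F1496). Machine vertices: (77.622,100.592) → (126.919,100.592) → (126.919,93.296) → (77.622,93.296) → (77.622,100.592). Closed: final G1 returns to the first vertex.

**Shape 5** — `<path>` regular polygon, stroke `#008000` → cut (S865, F1496). Machine vertices: (112.242,95.171) → (119.247,88.294) → (116.794,78.790) → (107.336,76.161) → (100.331,83.038) → (102.784,92.542) → (112.242,95.171). Closed: final G1 returns to the first vertex.

(Gcodetools for Inkscape — laser output)
G21
G90
G0 X83.421 Y55.804
M3 S865
G1 X77.990 Y62.025 F1496
G1 X84.998 Y62.201
G1 X99.161 Y60.267
G1 X115.197 Y60.160
G1 X127.821 Y65.816
M5
G0 X126.505 Y52.441
M3 S865
G1 X5.241 Y110.836 F1496
M5
G0 X7.091 Y63.127
M3 S865
G1 X78.114 Y63.127 F1496
G1 X78.114 Y24.132
G1 X7.091 Y24.132
G1 X7.091 Y63.127
M5
G0 X77.622 Y100.592
M3 S865
G1 X126.919 Y100.592 F1496
G1 X126.919 Y93.296
G1 X77.622 Y93.296
G1 X77.622 Y100.592
M5
G0 X112.242 Y95.171
M3 S865
G1 X119.247 Y88.294 F1496
G1 X116.794 Y78.790
G1 X107.336 Y76.161
G1 X100.331 Y83.038
G1 X102.784 Y92.542
G1 X112.242 Y95.171
M5
G0 X0.000 Y0.000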